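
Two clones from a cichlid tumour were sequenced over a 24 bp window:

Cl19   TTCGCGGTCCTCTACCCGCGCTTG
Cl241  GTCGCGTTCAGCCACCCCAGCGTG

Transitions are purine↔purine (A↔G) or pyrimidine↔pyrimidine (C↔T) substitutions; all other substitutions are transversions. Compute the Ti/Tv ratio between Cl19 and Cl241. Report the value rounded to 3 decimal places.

Differing sites — 1:T/G (Tv); 7:G/T (Tv); 10:C/A (Tv); 11:T/G (Tv); 13:T/C (Ti); 18:G/C (Tv); 19:C/A (Tv); 22:T/G (Tv).
Of the 8 differences, 1 transition and 7 transversions, so Ti/Tv = 1/7 = 0.143.

0.143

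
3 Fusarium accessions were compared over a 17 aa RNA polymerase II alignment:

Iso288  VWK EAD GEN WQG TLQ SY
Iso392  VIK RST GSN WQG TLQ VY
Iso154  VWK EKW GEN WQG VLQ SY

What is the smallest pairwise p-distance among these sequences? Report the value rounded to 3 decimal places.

Pairwise Hamming distances:
  Iso288 vs Iso392: 6
  Iso288 vs Iso154: 3
  Iso392 vs Iso154: 7
The smallest is 3 mismatches, between Iso288 and Iso154; p = 3/17 = 0.176.

0.176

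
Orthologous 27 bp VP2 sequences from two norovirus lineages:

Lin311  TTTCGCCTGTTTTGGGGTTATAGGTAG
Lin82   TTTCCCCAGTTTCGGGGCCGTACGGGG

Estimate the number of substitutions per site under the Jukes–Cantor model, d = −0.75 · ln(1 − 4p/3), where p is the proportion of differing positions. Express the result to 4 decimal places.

Mismatches occur at site 5 (G/C), site 8 (T/A), site 13 (T/C), site 18 (T/C), site 19 (T/C), site 20 (A/G), site 23 (G/C), site 25 (T/G), site 26 (A/G).
p = 9/27 = 0.333333.
d = −0.75 · ln(1 − (4/3)·0.333333) = −0.75 · ln(0.555556) = −0.75 · (-0.587786) = 0.4408.

0.4408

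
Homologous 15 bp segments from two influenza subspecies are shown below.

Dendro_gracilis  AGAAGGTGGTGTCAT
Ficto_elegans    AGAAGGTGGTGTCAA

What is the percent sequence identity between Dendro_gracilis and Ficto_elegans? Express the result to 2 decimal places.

A single mismatch occurs at site 15 (T↔A).
14 of the 15 sites match, so the percent identity is 14/15 × 100 = 93.33%.

93.33%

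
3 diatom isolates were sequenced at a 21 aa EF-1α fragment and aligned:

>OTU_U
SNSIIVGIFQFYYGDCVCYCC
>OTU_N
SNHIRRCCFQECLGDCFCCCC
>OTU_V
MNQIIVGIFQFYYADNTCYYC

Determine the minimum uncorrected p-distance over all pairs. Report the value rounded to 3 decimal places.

Pairwise Hamming distances:
  OTU_U vs OTU_N: 10
  OTU_U vs OTU_V: 6
  OTU_N vs OTU_V: 14
The smallest is 6 mismatches, between OTU_U and OTU_V; p = 6/21 = 0.286.

0.286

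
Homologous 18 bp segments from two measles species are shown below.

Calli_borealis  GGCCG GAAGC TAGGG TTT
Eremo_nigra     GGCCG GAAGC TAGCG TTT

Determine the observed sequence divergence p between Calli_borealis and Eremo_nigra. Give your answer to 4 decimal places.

0.0556

Differing sites — 14:G/C.
There are 1 differences over 18 sites, so p = 1/18 = 0.0556.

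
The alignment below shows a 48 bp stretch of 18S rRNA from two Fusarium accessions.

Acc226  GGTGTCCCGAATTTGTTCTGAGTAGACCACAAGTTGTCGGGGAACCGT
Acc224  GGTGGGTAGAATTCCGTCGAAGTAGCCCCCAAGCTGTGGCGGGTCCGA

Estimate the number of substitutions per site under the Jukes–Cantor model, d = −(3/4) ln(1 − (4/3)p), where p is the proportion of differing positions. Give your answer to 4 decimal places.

Differing sites — 5:T/G; 6:C/G; 7:C/T; 8:C/A; 14:T/C; 15:G/C; 16:T/G; 19:T/G; 20:G/A; 26:A/C; 29:A/C; 34:T/C; 38:C/G; 40:G/C; 43:A/G; 44:A/T; 48:T/A.
p = 17/48 = 0.354167.
d = −0.75 · ln(1 − (4/3)·0.354167) = −0.75 · ln(0.527777) = −0.75 · (-0.639081) = 0.4793.

0.4793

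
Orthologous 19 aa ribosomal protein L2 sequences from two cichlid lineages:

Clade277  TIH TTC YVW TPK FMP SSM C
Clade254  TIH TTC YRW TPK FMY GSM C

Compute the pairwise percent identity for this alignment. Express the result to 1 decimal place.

84.2%

Mismatches occur at site 8 (V↔R), site 15 (P↔Y), site 16 (S↔G).
16 of the 19 sites match, so the percent identity is 16/19 × 100 = 84.2%.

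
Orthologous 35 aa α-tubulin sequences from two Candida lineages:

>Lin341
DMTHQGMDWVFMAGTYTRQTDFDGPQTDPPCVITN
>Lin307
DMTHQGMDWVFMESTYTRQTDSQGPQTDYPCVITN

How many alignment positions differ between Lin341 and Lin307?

Mismatches occur at site 13 (A→E), site 14 (G→S), site 22 (F→S), site 23 (D→Q), site 29 (P→Y).
That gives 5 mismatches out of 35 aligned sites, so the Hamming distance is 5.

5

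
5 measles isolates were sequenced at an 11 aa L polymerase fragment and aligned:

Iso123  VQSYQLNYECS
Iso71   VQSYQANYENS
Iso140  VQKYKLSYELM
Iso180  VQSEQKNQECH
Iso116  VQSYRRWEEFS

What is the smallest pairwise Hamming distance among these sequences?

Pairwise Hamming distances:
  Iso123 vs Iso71: 2
  Iso123 vs Iso140: 5
  Iso123 vs Iso180: 4
  Iso123 vs Iso116: 5
  Iso71 vs Iso140: 6
  Iso71 vs Iso180: 5
  Iso71 vs Iso116: 5
  Iso140 vs Iso180: 8
  Iso140 vs Iso116: 7
  Iso180 vs Iso116: 7
The smallest is 2, between Iso123 and Iso71.

2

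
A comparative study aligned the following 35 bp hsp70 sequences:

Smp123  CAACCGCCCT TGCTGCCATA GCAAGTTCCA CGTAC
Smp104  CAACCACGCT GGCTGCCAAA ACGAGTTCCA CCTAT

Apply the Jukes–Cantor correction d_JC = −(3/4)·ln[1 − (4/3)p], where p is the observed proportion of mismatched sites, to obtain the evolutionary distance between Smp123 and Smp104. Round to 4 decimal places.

0.2726

Differing sites — 6:G/A; 8:C/G; 11:T/G; 19:T/A; 21:G/A; 23:A/G; 32:G/C; 35:C/T.
p = 8/35 = 0.228571.
d = −0.75 · ln(1 − (4/3)·0.228571) = −0.75 · ln(0.695239) = −0.75 · (-0.363500) = 0.2726.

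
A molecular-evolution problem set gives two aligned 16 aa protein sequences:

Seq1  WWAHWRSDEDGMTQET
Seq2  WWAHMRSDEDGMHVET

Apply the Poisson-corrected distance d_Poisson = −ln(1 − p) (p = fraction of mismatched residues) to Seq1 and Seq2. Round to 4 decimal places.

The sequences differ at positions 5 (W/M), 13 (T/H), 14 (Q/V).
p = 3/16 = 0.187500.
d = −ln(1 − 0.187500) = −ln(0.812500) = 0.2076.

0.2076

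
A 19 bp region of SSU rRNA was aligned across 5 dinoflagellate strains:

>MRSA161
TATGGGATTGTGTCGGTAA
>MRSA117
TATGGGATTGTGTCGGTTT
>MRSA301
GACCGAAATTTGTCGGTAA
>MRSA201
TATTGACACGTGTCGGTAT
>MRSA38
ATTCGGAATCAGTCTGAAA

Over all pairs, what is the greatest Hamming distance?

11

Pairwise Hamming distances:
  MRSA161 vs MRSA117: 2
  MRSA161 vs MRSA301: 6
  MRSA161 vs MRSA201: 6
  MRSA161 vs MRSA38: 8
  MRSA117 vs MRSA301: 8
  MRSA117 vs MRSA201: 6
  MRSA117 vs MRSA38: 10
  MRSA301 vs MRSA201: 7
  MRSA301 vs MRSA38: 8
  MRSA201 vs MRSA38: 11
The largest is 11, between MRSA201 and MRSA38.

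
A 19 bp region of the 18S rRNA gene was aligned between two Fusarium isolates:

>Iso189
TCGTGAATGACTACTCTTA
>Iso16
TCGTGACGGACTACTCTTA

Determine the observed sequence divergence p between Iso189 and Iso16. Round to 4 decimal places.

Mismatches occur at site 7 (A/C), site 8 (T/G).
There are 2 differences over 19 sites, so p = 2/19 = 0.1053.

0.1053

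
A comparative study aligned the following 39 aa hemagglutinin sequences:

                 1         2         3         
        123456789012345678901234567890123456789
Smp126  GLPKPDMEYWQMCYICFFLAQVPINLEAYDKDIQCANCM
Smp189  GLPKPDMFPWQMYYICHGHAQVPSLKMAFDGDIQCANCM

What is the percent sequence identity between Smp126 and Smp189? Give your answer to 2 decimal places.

69.23%

The sequences differ at positions 8 (E/F), 9 (Y/P), 13 (C/Y), 17 (F/H), 18 (F/G), 19 (L/H), 24 (I/S), 25 (N/L), 26 (L/K), 27 (E/M), 29 (Y/F), 31 (K/G).
27 of the 39 sites match, so the percent identity is 27/39 × 100 = 69.23%.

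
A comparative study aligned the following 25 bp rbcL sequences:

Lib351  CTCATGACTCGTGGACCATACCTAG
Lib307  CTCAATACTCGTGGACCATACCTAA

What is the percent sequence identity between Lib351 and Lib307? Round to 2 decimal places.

88.00%

Mismatches occur at site 5 (T/A), site 6 (G/T), site 25 (G/A).
22 of the 25 sites match, so the percent identity is 22/25 × 100 = 88.00%.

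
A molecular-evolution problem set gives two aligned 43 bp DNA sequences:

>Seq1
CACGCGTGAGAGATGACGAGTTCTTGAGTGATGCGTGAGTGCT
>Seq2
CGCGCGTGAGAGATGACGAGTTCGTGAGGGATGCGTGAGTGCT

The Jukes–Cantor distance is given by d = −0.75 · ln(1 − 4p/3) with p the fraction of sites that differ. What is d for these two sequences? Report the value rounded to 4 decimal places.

0.0732

Mismatches occur at site 2 (A→G), site 24 (T→G), site 29 (T→G).
p = 3/43 = 0.069767.
d = −0.75 · ln(1 − (4/3)·0.069767) = −0.75 · ln(0.906977) = −0.75 · (-0.097638) = 0.0732.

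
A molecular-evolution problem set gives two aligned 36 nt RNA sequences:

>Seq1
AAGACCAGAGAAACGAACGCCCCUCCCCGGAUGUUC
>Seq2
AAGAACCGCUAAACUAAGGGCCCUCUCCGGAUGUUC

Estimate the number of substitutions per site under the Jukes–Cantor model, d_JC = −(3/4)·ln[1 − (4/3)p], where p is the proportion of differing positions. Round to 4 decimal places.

0.2635

Differing sites — 5:C/A; 7:A/C; 9:A/C; 10:G/U; 15:G/U; 18:C/G; 20:C/G; 26:C/U.
p = 8/36 = 0.222222.
d = −0.75 · ln(1 − (4/3)·0.222222) = −0.75 · ln(0.703704) = −0.75 · (-0.351397) = 0.2635.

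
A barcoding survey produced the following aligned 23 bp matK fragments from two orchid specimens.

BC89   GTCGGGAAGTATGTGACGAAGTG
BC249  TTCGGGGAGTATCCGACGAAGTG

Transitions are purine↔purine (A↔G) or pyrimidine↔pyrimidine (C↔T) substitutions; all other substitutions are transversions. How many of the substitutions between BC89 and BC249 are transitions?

2

Mismatches occur at site 1 (G↔T, transversion), site 7 (A↔G, transition), site 13 (G↔C, transversion), site 14 (T↔C, transition).
Of the 4 differences, 2 transitions and 2 transversions, so the answer is 2.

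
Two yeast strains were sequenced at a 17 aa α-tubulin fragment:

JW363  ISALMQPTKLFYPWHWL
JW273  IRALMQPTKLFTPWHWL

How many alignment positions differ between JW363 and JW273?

Mismatches occur at site 2 (S/R), site 12 (Y/T).
That gives 2 mismatches out of 17 aligned sites, so the Hamming distance is 2.

2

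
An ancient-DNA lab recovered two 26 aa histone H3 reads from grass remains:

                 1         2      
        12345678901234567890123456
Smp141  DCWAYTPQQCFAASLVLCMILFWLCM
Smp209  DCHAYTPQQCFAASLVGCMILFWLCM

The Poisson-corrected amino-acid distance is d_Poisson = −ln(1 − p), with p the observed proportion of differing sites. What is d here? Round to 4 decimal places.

0.0800

Mismatches occur at site 3 (W/H), site 17 (L/G).
p = 2/26 = 0.076923.
d = −ln(1 − 0.076923) = −ln(0.923077) = 0.0800.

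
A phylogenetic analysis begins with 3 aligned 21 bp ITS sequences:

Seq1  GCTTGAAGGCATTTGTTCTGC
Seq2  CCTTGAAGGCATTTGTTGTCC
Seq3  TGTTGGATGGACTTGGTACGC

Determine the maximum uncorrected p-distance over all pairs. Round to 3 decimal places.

0.476

Pairwise Hamming distances:
  Seq1 vs Seq2: 3
  Seq1 vs Seq3: 9
  Seq2 vs Seq3: 10
The largest is 10 mismatches, between Seq2 and Seq3; p = 10/21 = 0.476.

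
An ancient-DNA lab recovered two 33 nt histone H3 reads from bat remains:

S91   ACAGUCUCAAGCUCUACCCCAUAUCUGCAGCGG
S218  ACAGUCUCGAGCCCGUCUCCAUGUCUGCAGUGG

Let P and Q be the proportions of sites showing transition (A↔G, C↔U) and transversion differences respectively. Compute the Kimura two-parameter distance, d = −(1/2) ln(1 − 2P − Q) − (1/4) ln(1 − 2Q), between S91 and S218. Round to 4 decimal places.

0.2583

Mismatches occur at site 9 (A/G, transition), site 13 (U/C, transition), site 15 (U/G, transversion), site 16 (A/U, transversion), site 18 (C/U, transition), site 23 (A/G, transition), site 31 (C/U, transition).
Of the 7 differences, 5 transitions and 2 transversions over 33 sites: P = 5/33 = 0.151515, Q = 2/33 = 0.060606.
d = −0.5·ln(0.636364) − 0.25·ln(0.878788) = −0.5·(-0.451985) − 0.25·(-0.129212) = 0.2583.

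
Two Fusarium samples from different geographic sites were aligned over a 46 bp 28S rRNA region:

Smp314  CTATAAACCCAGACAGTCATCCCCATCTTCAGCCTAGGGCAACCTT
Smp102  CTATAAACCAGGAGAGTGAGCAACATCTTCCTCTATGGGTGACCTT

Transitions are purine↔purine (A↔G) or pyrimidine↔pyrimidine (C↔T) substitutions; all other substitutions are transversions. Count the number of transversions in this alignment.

Differing sites — 10:C/A (Tv); 11:A/G (Ti); 14:C/G (Tv); 18:C/G (Tv); 20:T/G (Tv); 22:C/A (Tv); 23:C/A (Tv); 31:A/C (Tv); 32:G/T (Tv); 34:C/T (Ti); 35:T/A (Tv); 36:A/T (Tv); 40:C/T (Ti); 41:A/G (Ti).
Of the 14 differences, 4 transitions and 10 transversions, so the answer is 10.

10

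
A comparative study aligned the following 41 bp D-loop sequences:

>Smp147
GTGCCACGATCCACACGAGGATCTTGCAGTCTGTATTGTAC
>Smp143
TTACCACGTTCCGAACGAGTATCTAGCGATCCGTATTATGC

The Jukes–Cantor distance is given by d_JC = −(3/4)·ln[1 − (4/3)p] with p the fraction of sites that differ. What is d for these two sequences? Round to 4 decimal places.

Differing sites — 1:G/T; 3:G/A; 9:A/T; 13:A/G; 14:C/A; 20:G/T; 25:T/A; 28:A/G; 29:G/A; 32:T/C; 38:G/A; 40:A/G.
p = 12/41 = 0.292683.
d = −0.75 · ln(1 − (4/3)·0.292683) = −0.75 · ln(0.609756) = −0.75 · (-0.494696) = 0.3710.

0.3710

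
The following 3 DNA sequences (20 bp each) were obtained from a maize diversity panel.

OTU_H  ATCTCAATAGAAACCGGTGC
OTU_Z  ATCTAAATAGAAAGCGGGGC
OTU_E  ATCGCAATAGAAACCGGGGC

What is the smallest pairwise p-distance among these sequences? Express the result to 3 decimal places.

0.100

Pairwise Hamming distances:
  OTU_H vs OTU_Z: 3
  OTU_H vs OTU_E: 2
  OTU_Z vs OTU_E: 3
The smallest is 2 mismatches, between OTU_H and OTU_E; p = 2/20 = 0.100.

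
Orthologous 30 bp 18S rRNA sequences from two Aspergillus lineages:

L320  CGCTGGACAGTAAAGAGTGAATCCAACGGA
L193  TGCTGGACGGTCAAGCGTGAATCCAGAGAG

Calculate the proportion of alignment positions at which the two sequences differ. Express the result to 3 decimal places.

Mismatches occur at site 1 (C↔T), site 9 (A↔G), site 12 (A↔C), site 16 (A↔C), site 26 (A↔G), site 27 (C↔A), site 29 (G↔A), site 30 (A↔G).
There are 8 differences over 30 sites, so p = 8/30 = 0.267.

0.267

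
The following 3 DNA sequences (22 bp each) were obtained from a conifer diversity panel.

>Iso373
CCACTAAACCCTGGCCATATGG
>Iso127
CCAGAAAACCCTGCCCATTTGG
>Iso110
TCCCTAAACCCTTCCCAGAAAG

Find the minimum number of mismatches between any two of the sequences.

4

Pairwise Hamming distances:
  Iso373 vs Iso127: 4
  Iso373 vs Iso110: 7
  Iso127 vs Iso110: 9
The smallest is 4, between Iso373 and Iso127.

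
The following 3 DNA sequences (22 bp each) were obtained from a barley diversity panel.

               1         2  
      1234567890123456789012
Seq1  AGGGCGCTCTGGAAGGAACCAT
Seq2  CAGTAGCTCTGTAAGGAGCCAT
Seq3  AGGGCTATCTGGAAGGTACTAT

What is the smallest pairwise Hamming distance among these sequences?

Pairwise Hamming distances:
  Seq1 vs Seq2: 6
  Seq1 vs Seq3: 4
  Seq2 vs Seq3: 10
The smallest is 4, between Seq1 and Seq3.

4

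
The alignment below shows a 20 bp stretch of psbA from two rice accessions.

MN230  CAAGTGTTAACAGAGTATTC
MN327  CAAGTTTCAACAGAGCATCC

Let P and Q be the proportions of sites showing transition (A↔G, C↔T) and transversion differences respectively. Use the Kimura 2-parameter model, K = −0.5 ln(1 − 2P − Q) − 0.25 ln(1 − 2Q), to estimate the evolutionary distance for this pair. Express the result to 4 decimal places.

Mismatches occur at site 6 (G/T, transversion), site 8 (T/C, transition), site 16 (T/C, transition), site 19 (T/C, transition).
Of the 4 differences, 3 transitions and 1 transversion over 20 sites: P = 3/20 = 0.150000, Q = 1/20 = 0.050000.
d = −0.5·ln(0.650000) − 0.25·ln(0.900000) = −0.5·(-0.430783) − 0.25·(-0.105361) = 0.2417.

0.2417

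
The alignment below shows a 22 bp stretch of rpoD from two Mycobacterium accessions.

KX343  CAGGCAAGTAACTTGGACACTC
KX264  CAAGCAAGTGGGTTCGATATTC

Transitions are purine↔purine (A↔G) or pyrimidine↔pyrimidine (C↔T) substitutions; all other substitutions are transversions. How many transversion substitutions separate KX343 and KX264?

Differing sites — 3:G/A (Ti); 10:A/G (Ti); 11:A/G (Ti); 12:C/G (Tv); 15:G/C (Tv); 18:C/T (Ti); 20:C/T (Ti).
Of the 7 differences, 5 transitions and 2 transversions, so the answer is 2.

2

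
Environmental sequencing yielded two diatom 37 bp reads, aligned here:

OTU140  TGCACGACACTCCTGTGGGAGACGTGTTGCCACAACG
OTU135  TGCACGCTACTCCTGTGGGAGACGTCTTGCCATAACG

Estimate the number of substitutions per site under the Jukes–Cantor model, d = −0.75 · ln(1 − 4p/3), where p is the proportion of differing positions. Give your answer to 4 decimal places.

0.1167

Differing sites — 7:A/C; 8:C/T; 26:G/C; 33:C/T.
p = 4/37 = 0.108108.
d = −0.75 · ln(1 − (4/3)·0.108108) = −0.75 · ln(0.855856) = −0.75 · (-0.155653) = 0.1167.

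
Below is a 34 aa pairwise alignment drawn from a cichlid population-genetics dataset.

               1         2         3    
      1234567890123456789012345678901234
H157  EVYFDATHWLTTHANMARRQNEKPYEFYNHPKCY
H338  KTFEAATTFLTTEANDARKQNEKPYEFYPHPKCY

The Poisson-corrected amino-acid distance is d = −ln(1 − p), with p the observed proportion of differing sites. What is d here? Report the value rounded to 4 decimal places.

The sequences differ at positions 1 (E/K), 2 (V/T), 3 (Y/F), 4 (F/E), 5 (D/A), 8 (H/T), 9 (W/F), 13 (H/E), 16 (M/D), 19 (R/K), 29 (N/P).
p = 11/34 = 0.323529.
d = −ln(1 − 0.323529) = −ln(0.676471) = 0.3909.

0.3909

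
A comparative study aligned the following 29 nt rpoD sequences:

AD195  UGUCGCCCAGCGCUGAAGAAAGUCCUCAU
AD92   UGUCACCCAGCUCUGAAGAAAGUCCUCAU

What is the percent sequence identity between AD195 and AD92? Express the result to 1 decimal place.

Mismatches occur at site 5 (G↔A), site 12 (G↔U).
27 of the 29 sites match, so the percent identity is 27/29 × 100 = 93.1%.

93.1%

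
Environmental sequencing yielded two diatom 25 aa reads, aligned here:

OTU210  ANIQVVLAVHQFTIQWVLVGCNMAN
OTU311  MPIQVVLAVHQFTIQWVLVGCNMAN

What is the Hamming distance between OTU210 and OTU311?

2

Differing sites — 1:A/M; 2:N/P.
That gives 2 mismatches out of 25 aligned sites, so the Hamming distance is 2.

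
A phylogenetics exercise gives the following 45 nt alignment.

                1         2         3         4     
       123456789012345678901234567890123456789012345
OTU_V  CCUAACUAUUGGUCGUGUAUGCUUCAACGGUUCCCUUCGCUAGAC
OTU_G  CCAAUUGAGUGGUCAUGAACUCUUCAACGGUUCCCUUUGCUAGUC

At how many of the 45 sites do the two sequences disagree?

The sequences differ at positions 3 (U/A), 5 (A/U), 6 (C/U), 7 (U/G), 9 (U/G), 15 (G/A), 18 (U/A), 20 (U/C), 21 (G/U), 38 (C/U), 44 (A/U).
That gives 11 mismatches out of 45 aligned sites, so the Hamming distance is 11.

11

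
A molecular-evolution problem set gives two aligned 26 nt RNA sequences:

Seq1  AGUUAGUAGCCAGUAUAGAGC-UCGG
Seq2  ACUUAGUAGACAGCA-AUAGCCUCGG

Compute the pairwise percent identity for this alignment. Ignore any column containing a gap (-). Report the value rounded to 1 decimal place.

83.3%

Excluding the 2 gap columns leaves 24 comparable sites.
Mismatches occur at site 2 (G↔C), site 10 (C↔A), site 14 (U↔C), site 18 (G↔U).
20 of the 24 comparable sites match, so the percent identity is 20/24 × 100 = 83.3%.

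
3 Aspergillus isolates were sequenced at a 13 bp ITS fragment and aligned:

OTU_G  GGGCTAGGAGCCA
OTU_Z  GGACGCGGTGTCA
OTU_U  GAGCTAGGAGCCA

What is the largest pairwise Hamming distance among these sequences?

6

Pairwise Hamming distances:
  OTU_G vs OTU_Z: 5
  OTU_G vs OTU_U: 1
  OTU_Z vs OTU_U: 6
The largest is 6, between OTU_Z and OTU_U.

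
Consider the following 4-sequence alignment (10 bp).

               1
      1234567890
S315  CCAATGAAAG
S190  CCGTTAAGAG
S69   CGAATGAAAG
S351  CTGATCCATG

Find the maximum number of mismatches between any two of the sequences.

6

Pairwise Hamming distances:
  S315 vs S190: 4
  S315 vs S69: 1
  S315 vs S351: 5
  S190 vs S69: 5
  S190 vs S351: 6
  S69 vs S351: 5
The largest is 6, between S190 and S351.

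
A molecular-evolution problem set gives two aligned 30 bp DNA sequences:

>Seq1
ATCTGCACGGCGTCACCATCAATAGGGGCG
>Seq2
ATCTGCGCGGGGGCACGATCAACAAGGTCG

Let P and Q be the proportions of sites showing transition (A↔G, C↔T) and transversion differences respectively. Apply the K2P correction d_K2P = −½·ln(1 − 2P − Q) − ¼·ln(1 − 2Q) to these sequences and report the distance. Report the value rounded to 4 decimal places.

The sequences differ at positions 7 (A/G, transition), 11 (C/G, transversion), 13 (T/G, transversion), 17 (C/G, transversion), 23 (T/C, transition), 25 (G/A, transition), 28 (G/T, transversion).
Of the 7 differences, 3 transitions and 4 transversions over 30 sites: P = 3/30 = 0.100000, Q = 4/30 = 0.133333.
d = −0.5·ln(0.666667) − 0.25·ln(0.733334) = −0.5·(-0.405465) − 0.25·(-0.310154) = 0.2803.

0.2803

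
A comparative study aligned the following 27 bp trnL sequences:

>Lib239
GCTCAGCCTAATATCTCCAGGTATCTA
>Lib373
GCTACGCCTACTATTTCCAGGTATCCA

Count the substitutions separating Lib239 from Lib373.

Mismatches occur at site 4 (C↔A), site 5 (A↔C), site 11 (A↔C), site 15 (C↔T), site 26 (T↔C).
That gives 5 mismatches out of 27 aligned sites, so the Hamming distance is 5.

5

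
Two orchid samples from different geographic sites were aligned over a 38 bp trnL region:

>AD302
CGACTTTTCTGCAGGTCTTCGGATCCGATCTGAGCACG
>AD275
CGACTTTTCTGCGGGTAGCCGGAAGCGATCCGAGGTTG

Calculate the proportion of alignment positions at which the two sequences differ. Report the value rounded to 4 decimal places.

The sequences differ at positions 13 (A/G), 17 (C/A), 18 (T/G), 19 (T/C), 24 (T/A), 25 (C/G), 31 (T/C), 35 (C/G), 36 (A/T), 37 (C/T).
There are 10 differences over 38 sites, so p = 10/38 = 0.2632.

0.2632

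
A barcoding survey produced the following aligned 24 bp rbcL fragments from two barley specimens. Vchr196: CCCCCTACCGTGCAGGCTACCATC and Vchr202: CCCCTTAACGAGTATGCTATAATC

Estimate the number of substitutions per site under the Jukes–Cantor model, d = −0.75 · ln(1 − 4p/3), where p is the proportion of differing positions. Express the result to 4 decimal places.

0.3694

Differing sites — 5:C/T; 8:C/A; 11:T/A; 13:C/T; 15:G/T; 20:C/T; 21:C/A.
p = 7/24 = 0.291667.
d = −0.75 · ln(1 − (4/3)·0.291667) = −0.75 · ln(0.611111) = −0.75 · (-0.492477) = 0.3694.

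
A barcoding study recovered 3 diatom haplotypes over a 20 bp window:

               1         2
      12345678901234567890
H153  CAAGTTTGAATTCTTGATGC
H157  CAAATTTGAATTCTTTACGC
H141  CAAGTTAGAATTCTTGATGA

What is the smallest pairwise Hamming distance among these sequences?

2

Pairwise Hamming distances:
  H153 vs H157: 3
  H153 vs H141: 2
  H157 vs H141: 5
The smallest is 2, between H153 and H141.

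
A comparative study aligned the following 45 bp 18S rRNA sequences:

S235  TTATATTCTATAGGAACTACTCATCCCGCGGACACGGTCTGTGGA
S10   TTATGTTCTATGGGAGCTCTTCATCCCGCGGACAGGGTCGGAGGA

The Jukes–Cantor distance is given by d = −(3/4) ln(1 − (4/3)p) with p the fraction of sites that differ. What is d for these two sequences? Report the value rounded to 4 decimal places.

0.2029

Mismatches occur at site 5 (A/G), site 12 (A/G), site 16 (A/G), site 19 (A/C), site 20 (C/T), site 35 (C/G), site 40 (T/G), site 42 (T/A).
p = 8/45 = 0.177778.
d = −0.75 · ln(1 − (4/3)·0.177778) = −0.75 · ln(0.762963) = −0.75 · (-0.270546) = 0.2029.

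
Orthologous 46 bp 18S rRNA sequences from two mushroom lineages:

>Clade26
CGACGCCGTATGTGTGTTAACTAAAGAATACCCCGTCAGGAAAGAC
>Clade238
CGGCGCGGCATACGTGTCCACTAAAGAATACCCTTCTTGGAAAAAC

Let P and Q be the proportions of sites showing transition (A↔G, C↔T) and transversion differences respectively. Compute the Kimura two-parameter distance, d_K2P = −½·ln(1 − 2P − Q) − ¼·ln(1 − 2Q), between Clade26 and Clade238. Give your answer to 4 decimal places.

Differing sites — 3:A/G (Ti); 7:C/G (Tv); 9:T/C (Ti); 12:G/A (Ti); 13:T/C (Ti); 18:T/C (Ti); 19:A/C (Tv); 34:C/T (Ti); 35:G/T (Tv); 36:T/C (Ti); 37:C/T (Ti); 38:A/T (Tv); 44:G/A (Ti).
Of the 13 differences, 9 transitions and 4 transversions over 46 sites: P = 9/46 = 0.195652, Q = 4/46 = 0.086957.
d = −0.5·ln(0.521739) − 0.25·ln(0.826086) = −0.5·(-0.650588) − 0.25·(-0.191056) = 0.3731.

0.3731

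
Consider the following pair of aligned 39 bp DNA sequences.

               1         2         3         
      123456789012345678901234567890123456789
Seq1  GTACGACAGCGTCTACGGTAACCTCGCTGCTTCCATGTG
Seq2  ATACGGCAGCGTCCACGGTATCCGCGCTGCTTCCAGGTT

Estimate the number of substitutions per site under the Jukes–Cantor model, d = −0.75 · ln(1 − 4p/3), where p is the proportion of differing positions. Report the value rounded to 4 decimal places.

0.2052

Mismatches occur at site 1 (G/A), site 6 (A/G), site 14 (T/C), site 21 (A/T), site 24 (T/G), site 36 (T/G), site 39 (G/T).
p = 7/39 = 0.179487.
d = −0.75 · ln(1 − (4/3)·0.179487) = −0.75 · ln(0.760684) = −0.75 · (-0.273537) = 0.2052.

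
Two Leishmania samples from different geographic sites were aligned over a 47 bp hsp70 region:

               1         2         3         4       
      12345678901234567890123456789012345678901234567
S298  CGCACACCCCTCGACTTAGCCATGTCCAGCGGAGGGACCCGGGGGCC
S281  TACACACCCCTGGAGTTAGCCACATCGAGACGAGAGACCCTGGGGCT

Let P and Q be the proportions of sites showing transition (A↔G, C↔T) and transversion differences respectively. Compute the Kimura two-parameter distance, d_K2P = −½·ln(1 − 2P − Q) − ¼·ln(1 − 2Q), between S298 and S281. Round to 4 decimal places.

0.3151

The sequences differ at positions 1 (C/T, transition), 2 (G/A, transition), 12 (C/G, transversion), 15 (C/G, transversion), 23 (T/C, transition), 24 (G/A, transition), 27 (C/G, transversion), 30 (C/A, transversion), 31 (G/C, transversion), 35 (G/A, transition), 41 (G/T, transversion), 47 (C/T, transition).
Of the 12 differences, 6 transitions and 6 transversions over 47 sites: P = 6/47 = 0.127660, Q = 6/47 = 0.127660.
d = −0.5·ln(0.617020) − 0.25·ln(0.744680) = −0.5·(-0.482854) − 0.25·(-0.294801) = 0.3151.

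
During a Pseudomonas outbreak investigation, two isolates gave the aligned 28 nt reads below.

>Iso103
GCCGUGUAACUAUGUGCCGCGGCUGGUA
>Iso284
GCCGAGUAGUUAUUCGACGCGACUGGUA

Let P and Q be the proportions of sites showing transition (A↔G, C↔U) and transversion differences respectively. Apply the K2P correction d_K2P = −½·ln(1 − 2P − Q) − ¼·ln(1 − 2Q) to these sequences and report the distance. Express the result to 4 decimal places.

0.3098

Mismatches occur at site 5 (U→A, transversion), site 9 (A→G, transition), site 10 (C→U, transition), site 14 (G→U, transversion), site 15 (U→C, transition), site 17 (C→A, transversion), site 22 (G→A, transition).
Of the 7 differences, 4 transitions and 3 transversions over 28 sites: P = 4/28 = 0.142857, Q = 3/28 = 0.107143.
d = −0.5·ln(0.607143) − 0.25·ln(0.785714) = −0.5·(-0.498991) − 0.25·(-0.241162) = 0.3098.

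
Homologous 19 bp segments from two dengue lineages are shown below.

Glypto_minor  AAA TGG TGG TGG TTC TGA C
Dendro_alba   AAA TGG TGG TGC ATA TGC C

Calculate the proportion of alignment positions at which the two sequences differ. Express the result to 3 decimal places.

0.211

Differing sites — 12:G/C; 13:T/A; 15:C/A; 18:A/C.
There are 4 differences over 19 sites, so p = 4/19 = 0.211.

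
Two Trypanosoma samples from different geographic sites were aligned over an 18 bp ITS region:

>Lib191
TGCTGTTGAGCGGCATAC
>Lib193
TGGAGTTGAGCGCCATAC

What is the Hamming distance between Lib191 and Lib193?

The sequences differ at positions 3 (C/G), 4 (T/A), 13 (G/C).
That gives 3 mismatches out of 18 aligned sites, so the Hamming distance is 3.

3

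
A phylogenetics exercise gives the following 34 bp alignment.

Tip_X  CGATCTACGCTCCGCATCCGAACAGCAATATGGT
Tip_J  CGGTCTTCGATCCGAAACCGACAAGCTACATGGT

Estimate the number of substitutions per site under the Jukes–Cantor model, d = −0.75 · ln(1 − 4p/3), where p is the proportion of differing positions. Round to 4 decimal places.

0.3265

The sequences differ at positions 3 (A/G), 7 (A/T), 10 (C/A), 15 (C/A), 17 (T/A), 22 (A/C), 23 (C/A), 27 (A/T), 29 (T/C).
p = 9/34 = 0.264706.
d = −0.75 · ln(1 − (4/3)·0.264706) = −0.75 · ln(0.647059) = −0.75 · (-0.435318) = 0.3265.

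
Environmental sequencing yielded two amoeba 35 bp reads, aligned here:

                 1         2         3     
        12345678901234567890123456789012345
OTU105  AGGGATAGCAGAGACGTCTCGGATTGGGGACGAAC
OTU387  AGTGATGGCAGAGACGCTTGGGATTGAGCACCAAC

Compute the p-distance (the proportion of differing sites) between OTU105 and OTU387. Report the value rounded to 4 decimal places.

0.2286

Differing sites — 3:G/T; 7:A/G; 17:T/C; 18:C/T; 20:C/G; 27:G/A; 29:G/C; 32:G/C.
There are 8 differences over 35 sites, so p = 8/35 = 0.2286.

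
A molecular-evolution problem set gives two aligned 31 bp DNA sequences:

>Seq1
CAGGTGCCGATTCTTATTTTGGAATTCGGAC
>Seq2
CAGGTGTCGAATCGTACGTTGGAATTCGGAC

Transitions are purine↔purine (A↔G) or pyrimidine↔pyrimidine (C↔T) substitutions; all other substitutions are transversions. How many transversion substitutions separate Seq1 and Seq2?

The sequences differ at positions 7 (C/T, transition), 11 (T/A, transversion), 14 (T/G, transversion), 17 (T/C, transition), 18 (T/G, transversion).
Of the 5 differences, 2 transitions and 3 transversions, so the answer is 3.

3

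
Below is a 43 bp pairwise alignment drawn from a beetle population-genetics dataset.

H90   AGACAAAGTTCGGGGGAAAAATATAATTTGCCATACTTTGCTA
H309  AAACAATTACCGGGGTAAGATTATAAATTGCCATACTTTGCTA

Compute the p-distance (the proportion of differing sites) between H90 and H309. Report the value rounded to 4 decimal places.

0.2093

Mismatches occur at site 2 (G→A), site 7 (A→T), site 8 (G→T), site 9 (T→A), site 10 (T→C), site 16 (G→T), site 19 (A→G), site 21 (A→T), site 27 (T→A).
There are 9 differences over 43 sites, so p = 9/43 = 0.2093.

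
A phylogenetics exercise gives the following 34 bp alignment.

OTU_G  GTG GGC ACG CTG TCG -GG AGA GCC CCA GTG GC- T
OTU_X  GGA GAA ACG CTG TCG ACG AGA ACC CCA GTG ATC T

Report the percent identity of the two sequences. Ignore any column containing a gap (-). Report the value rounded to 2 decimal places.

75.00%

Excluding the 2 gap columns leaves 32 comparable sites.
Mismatches occur at site 2 (T↔G), site 3 (G↔A), site 5 (G↔A), site 6 (C↔A), site 17 (G↔C), site 22 (G↔A), site 31 (G↔A), site 32 (C↔T).
24 of the 32 comparable sites match, so the percent identity is 24/32 × 100 = 75.00%.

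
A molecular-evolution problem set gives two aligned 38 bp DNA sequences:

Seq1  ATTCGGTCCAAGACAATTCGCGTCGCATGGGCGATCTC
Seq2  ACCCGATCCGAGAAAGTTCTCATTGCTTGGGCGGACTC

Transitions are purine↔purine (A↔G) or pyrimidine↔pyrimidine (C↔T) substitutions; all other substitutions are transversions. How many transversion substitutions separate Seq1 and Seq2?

Differing sites — 2:T/C (Ti); 3:T/C (Ti); 6:G/A (Ti); 10:A/G (Ti); 14:C/A (Tv); 16:A/G (Ti); 20:G/T (Tv); 22:G/A (Ti); 24:C/T (Ti); 27:A/T (Tv); 34:A/G (Ti); 35:T/A (Tv).
Of the 12 differences, 8 transitions and 4 transversions, so the answer is 4.

4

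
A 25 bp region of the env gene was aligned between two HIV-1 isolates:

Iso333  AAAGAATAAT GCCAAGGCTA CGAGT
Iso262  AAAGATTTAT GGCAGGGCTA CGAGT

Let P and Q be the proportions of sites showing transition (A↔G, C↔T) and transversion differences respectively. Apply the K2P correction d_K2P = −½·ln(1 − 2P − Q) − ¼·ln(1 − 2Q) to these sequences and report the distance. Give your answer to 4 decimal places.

0.1802

Differing sites — 6:A/T (Tv); 8:A/T (Tv); 12:C/G (Tv); 15:A/G (Ti).
Of the 4 differences, 1 transition and 3 transversions over 25 sites: P = 1/25 = 0.040000, Q = 3/25 = 0.120000.
d = −0.5·ln(0.800000) − 0.25·ln(0.760000) = −0.5·(-0.223144) − 0.25·(-0.274437) = 0.1802.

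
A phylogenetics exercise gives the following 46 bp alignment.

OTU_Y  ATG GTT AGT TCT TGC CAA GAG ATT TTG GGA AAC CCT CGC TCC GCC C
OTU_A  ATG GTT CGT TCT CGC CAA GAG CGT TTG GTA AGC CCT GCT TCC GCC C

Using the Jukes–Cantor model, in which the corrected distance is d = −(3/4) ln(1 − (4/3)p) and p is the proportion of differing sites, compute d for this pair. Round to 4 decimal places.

The sequences differ at positions 7 (A/C), 13 (T/C), 22 (A/C), 23 (T/G), 29 (G/T), 32 (A/G), 37 (C/G), 38 (G/C), 39 (C/T).
p = 9/46 = 0.195652.
d = −0.75 · ln(1 − (4/3)·0.195652) = −0.75 · ln(0.739131) = −0.75 · (-0.302280) = 0.2267.

0.2267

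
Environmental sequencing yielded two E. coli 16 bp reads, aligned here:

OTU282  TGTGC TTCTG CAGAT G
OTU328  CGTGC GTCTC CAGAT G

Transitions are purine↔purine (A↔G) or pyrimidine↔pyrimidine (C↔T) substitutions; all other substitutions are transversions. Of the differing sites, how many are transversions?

2

Differing sites — 1:T/C (Ti); 6:T/G (Tv); 10:G/C (Tv).
Of the 3 differences, 1 transition and 2 transversions, so the answer is 2.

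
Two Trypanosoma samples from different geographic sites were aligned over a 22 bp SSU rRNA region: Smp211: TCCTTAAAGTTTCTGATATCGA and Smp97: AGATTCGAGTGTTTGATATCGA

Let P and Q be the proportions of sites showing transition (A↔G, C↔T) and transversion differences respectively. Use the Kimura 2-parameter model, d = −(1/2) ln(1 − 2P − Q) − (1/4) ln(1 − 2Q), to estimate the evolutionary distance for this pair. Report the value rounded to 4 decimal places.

0.4146

Mismatches occur at site 1 (T→A, transversion), site 2 (C→G, transversion), site 3 (C→A, transversion), site 6 (A→C, transversion), site 7 (A→G, transition), site 11 (T→G, transversion), site 13 (C→T, transition).
Of the 7 differences, 2 transitions and 5 transversions over 22 sites: P = 2/22 = 0.090909, Q = 5/22 = 0.227273.
d = −0.5·ln(0.590909) − 0.25·ln(0.545454) = −0.5·(-0.526093) − 0.25·(-0.606137) = 0.4146.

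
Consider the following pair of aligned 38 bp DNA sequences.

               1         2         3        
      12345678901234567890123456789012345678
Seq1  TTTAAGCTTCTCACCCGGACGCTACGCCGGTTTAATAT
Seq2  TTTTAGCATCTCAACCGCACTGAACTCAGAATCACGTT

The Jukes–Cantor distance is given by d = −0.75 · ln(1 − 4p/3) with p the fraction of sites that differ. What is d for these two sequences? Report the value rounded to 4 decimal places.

0.5604

Mismatches occur at site 4 (A/T), site 8 (T/A), site 14 (C/A), site 18 (G/C), site 21 (G/T), site 22 (C/G), site 23 (T/A), site 26 (G/T), site 28 (C/A), site 30 (G/A), site 31 (T/A), site 33 (T/C), site 35 (A/C), site 36 (T/G), site 37 (A/T).
p = 15/38 = 0.394737.
d = −0.75 · ln(1 − (4/3)·0.394737) = −0.75 · ln(0.473684) = −0.75 · (-0.747215) = 0.5604.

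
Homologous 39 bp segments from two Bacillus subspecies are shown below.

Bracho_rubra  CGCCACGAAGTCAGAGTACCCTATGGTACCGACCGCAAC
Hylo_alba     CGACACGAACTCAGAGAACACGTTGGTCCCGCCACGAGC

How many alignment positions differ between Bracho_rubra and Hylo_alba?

The sequences differ at positions 3 (C/A), 10 (G/C), 17 (T/A), 20 (C/A), 22 (T/G), 23 (A/T), 28 (A/C), 32 (A/C), 34 (C/A), 35 (G/C), 36 (C/G), 38 (A/G).
That gives 12 mismatches out of 39 aligned sites, so the Hamming distance is 12.

12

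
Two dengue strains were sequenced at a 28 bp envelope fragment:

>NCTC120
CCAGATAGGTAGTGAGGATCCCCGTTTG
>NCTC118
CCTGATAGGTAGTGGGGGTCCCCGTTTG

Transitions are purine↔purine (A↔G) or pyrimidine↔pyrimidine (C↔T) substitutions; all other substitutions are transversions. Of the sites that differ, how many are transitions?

Differing sites — 3:A/T (Tv); 15:A/G (Ti); 18:A/G (Ti).
Of the 3 differences, 2 transitions and 1 transversion, so the answer is 2.

2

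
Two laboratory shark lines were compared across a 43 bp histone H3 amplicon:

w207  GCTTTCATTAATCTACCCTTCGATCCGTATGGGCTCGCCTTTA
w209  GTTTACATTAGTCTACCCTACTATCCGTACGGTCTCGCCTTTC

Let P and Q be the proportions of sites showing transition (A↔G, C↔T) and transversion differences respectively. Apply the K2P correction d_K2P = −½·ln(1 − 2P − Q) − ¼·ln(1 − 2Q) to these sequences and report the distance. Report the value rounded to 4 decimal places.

0.2139

Differing sites — 2:C/T (Ti); 5:T/A (Tv); 11:A/G (Ti); 20:T/A (Tv); 22:G/T (Tv); 30:T/C (Ti); 33:G/T (Tv); 43:A/C (Tv).
Of the 8 differences, 3 transitions and 5 transversions over 43 sites: P = 3/43 = 0.069767, Q = 5/43 = 0.116279.
d = −0.5·ln(0.744187) − 0.25·ln(0.767442) = −0.5·(-0.295463) − 0.25·(-0.264692) = 0.2139.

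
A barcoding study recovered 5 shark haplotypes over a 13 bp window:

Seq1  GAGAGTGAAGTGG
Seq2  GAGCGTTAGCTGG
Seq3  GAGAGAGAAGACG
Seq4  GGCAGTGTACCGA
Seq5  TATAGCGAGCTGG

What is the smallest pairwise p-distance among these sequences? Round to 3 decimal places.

0.231

Pairwise Hamming distances:
  Seq1 vs Seq2: 4
  Seq1 vs Seq3: 3
  Seq1 vs Seq4: 6
  Seq1 vs Seq5: 5
  Seq2 vs Seq3: 7
  Seq2 vs Seq4: 8
  Seq2 vs Seq5: 5
  Seq3 vs Seq4: 8
  Seq3 vs Seq5: 7
  Seq4 vs Seq5: 8
The smallest is 3 mismatches, between Seq1 and Seq3; p = 3/13 = 0.231.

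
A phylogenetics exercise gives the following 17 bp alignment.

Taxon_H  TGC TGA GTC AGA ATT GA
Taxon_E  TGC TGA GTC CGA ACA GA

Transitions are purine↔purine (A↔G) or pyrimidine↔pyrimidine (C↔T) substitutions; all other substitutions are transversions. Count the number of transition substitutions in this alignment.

The sequences differ at positions 10 (A/C, transversion), 14 (T/C, transition), 15 (T/A, transversion).
Of the 3 differences, 1 transition and 2 transversions, so the answer is 1.

1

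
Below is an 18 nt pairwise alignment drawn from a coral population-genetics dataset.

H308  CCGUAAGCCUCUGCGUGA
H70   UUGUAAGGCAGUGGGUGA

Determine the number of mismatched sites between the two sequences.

6

Differing sites — 1:C/U; 2:C/U; 8:C/G; 10:U/A; 11:C/G; 14:C/G.
That gives 6 mismatches out of 18 aligned sites, so the Hamming distance is 6.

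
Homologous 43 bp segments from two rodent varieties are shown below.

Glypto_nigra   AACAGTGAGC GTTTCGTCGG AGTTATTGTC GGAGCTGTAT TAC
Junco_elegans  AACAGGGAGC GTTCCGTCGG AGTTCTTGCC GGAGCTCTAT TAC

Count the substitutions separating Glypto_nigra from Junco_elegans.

Differing sites — 6:T/G; 14:T/C; 25:A/C; 29:T/C; 37:G/C.
That gives 5 mismatches out of 43 aligned sites, so the Hamming distance is 5.

5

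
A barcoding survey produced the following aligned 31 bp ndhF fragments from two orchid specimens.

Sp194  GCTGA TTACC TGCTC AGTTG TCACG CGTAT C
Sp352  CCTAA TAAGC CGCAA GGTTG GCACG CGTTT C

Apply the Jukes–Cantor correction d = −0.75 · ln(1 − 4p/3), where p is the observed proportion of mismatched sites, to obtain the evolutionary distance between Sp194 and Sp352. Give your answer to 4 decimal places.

0.4217

The sequences differ at positions 1 (G/C), 4 (G/A), 7 (T/A), 9 (C/G), 11 (T/C), 14 (T/A), 15 (C/A), 16 (A/G), 21 (T/G), 29 (A/T).
p = 10/31 = 0.322581.
d = −0.75 · ln(1 − (4/3)·0.322581) = −0.75 · ln(0.569892) = −0.75 · (-0.562308) = 0.4217.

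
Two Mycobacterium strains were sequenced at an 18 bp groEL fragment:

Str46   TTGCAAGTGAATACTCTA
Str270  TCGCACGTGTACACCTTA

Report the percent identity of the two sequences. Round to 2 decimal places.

66.67%

The sequences differ at positions 2 (T/C), 6 (A/C), 10 (A/T), 12 (T/C), 15 (T/C), 16 (C/T).
12 of the 18 sites match, so the percent identity is 12/18 × 100 = 66.67%.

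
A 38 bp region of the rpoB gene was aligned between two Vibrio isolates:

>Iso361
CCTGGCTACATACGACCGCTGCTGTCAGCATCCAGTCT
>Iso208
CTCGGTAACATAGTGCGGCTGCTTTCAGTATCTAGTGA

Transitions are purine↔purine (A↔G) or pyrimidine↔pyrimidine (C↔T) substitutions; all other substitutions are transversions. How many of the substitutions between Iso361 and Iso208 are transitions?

6

The sequences differ at positions 2 (C/T, transition), 3 (T/C, transition), 6 (C/T, transition), 7 (T/A, transversion), 13 (C/G, transversion), 14 (G/T, transversion), 15 (A/G, transition), 17 (C/G, transversion), 24 (G/T, transversion), 29 (C/T, transition), 33 (C/T, transition), 37 (C/G, transversion), 38 (T/A, transversion).
Of the 13 differences, 6 transitions and 7 transversions, so the answer is 6.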